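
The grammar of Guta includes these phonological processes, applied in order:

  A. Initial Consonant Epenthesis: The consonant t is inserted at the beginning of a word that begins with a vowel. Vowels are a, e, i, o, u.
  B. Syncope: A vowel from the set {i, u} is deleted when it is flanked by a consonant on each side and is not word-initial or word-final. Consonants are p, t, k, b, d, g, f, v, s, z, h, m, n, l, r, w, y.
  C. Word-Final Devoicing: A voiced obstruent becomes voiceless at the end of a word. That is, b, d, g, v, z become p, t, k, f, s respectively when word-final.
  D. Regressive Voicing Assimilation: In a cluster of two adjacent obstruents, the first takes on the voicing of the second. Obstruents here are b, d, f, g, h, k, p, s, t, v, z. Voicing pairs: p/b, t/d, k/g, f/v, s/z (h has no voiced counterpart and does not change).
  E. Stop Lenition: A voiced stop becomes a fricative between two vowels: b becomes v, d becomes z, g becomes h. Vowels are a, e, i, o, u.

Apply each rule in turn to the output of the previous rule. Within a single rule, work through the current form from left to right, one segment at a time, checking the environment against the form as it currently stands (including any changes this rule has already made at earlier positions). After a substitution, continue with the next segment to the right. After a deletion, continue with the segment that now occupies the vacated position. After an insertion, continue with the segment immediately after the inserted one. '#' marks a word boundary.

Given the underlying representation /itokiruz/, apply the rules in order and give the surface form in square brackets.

[ttokrs]

A Initial Consonant Epenthesis: [itokiruz] → [titokiruz]
B Syncope: [titokiruz] → [ttokrz]
C Word-Final Devoicing: [ttokrz] → [ttokrs]
D Regressive Voicing Assimilation: no change — [ttokrs]
E Stop Lenition: no change — [ttokrs]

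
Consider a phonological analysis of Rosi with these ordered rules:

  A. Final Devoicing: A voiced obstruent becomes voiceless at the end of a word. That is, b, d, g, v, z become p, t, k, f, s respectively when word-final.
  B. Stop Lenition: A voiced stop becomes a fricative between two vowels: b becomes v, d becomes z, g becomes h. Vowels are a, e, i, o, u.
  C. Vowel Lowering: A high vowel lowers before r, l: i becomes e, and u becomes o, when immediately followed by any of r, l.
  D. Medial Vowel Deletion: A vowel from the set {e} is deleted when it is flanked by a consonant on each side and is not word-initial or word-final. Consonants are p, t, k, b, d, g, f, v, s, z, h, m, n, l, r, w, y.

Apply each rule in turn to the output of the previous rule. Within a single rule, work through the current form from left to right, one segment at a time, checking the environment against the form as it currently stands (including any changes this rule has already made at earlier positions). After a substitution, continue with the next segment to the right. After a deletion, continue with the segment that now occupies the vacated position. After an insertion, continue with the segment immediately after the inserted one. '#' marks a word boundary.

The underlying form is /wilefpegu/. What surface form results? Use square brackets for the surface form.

[wlfphu]

A Final Devoicing: no change — [wilefpegu]
B Stop Lenition: [wilefpegu] → [wilefpehu]
C Vowel Lowering: [wilefpehu] → [welefpehu]
D Medial Vowel Deletion: [welefpehu] → [wlfphu]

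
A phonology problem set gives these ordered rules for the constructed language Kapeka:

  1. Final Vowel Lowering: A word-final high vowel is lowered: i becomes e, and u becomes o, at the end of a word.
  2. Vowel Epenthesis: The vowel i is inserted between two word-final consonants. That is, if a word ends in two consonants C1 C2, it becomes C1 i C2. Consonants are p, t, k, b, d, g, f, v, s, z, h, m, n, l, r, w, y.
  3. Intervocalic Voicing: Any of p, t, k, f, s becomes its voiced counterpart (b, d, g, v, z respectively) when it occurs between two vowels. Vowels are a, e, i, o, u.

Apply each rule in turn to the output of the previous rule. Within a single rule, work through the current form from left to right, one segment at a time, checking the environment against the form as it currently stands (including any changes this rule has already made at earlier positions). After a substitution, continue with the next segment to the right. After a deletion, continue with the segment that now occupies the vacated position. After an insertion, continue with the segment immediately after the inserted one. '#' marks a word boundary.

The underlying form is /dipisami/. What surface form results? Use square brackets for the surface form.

[dibizame]

1 Final Vowel Lowering: [dipisami] → [dipisame]
2 Vowel Epenthesis: no change — [dipisame]
3 Intervocalic Voicing: [dipisame] → [dibizame]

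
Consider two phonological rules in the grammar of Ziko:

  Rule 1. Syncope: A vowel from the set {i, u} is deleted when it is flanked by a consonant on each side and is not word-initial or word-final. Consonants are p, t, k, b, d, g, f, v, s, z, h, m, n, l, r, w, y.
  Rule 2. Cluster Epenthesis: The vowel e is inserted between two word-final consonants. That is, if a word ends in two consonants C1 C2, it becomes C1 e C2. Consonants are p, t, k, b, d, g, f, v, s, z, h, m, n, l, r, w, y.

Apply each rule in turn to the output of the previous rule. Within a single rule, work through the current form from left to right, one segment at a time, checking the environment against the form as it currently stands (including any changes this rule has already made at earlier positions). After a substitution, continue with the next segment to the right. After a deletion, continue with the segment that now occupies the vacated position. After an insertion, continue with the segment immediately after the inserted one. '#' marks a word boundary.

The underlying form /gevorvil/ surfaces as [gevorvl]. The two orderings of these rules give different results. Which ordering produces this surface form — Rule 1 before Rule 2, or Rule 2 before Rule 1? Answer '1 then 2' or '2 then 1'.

Order 1 then 2:
  1 Syncope: [gevorvil] → [gevorvl]
  2 Cluster Epenthesis: [gevorvl] → [gevorvel]
  result: [gevorvel]
Order 2 then 1:
  2 Cluster Epenthesis: no change — [gevorvil]
  1 Syncope: [gevorvil] → [gevorvl]
  result: [gevorvl]

2 then 1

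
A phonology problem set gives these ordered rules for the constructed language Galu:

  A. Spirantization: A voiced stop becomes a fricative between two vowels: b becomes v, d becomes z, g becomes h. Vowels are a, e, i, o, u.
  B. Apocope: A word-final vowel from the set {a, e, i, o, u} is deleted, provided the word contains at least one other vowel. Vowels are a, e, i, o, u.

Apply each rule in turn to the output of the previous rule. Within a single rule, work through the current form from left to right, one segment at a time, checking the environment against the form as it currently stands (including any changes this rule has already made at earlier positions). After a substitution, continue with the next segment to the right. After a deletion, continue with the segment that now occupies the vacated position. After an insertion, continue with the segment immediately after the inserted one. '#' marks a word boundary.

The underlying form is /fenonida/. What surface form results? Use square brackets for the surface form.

[fenoniz]

A Spirantization: [fenonida] → [fenoniza]
B Apocope: [fenoniza] → [fenoniz]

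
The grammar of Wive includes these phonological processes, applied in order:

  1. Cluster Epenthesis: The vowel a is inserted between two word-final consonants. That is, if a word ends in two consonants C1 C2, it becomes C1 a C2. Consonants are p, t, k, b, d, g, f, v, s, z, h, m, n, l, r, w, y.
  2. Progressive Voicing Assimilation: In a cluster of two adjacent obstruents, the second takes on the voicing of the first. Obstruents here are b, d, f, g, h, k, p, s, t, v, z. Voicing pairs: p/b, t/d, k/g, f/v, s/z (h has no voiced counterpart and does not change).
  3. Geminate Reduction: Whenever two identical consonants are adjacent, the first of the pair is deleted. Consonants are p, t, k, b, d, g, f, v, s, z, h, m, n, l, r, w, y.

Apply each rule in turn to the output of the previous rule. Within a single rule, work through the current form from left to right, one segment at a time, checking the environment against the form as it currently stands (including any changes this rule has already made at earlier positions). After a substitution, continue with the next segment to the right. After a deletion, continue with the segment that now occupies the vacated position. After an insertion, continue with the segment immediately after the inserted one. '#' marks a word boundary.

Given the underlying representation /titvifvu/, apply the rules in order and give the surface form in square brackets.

1 Cluster Epenthesis: no change — [titvifvu]
2 Progressive Voicing Assimilation: [titvifvu] → [titfiffu]
3 Geminate Reduction: [titfiffu] → [titfifu]

[titfifu]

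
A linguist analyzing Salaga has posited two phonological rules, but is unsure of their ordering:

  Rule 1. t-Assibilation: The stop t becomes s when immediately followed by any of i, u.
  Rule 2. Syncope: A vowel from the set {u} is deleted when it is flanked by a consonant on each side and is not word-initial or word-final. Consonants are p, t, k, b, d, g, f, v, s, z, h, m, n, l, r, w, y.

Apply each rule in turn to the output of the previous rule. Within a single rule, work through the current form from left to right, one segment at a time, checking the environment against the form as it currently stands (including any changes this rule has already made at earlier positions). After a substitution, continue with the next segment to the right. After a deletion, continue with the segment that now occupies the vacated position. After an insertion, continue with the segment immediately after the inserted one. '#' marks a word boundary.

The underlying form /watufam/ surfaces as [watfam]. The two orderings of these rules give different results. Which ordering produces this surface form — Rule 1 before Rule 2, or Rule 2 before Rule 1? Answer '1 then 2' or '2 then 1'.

Order 1 then 2:
  1 t-Assibilation: [watufam] → [wasufam]
  2 Syncope: [wasufam] → [wasfam]
  result: [wasfam]
Order 2 then 1:
  2 Syncope: [watufam] → [watfam]
  1 t-Assibilation: no change — [watfam]
  result: [watfam]

2 then 1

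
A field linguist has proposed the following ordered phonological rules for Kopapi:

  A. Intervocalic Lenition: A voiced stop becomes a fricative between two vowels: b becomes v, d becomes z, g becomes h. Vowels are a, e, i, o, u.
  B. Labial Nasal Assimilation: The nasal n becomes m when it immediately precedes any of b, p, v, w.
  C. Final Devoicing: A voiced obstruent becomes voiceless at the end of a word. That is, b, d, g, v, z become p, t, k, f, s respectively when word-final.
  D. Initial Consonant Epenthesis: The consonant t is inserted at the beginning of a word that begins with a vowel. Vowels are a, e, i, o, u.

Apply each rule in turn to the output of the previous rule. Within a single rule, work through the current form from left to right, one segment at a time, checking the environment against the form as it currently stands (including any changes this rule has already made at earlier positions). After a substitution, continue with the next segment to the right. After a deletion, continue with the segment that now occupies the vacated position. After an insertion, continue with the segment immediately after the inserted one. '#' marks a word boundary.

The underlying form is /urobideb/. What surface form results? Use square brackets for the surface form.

A Intervocalic Lenition: [urobideb] → [urovizeb]
B Labial Nasal Assimilation: no change — [urovizeb]
C Final Devoicing: [urovizeb] → [urovizep]
D Initial Consonant Epenthesis: [urovizep] → [turovizep]

[turovizep]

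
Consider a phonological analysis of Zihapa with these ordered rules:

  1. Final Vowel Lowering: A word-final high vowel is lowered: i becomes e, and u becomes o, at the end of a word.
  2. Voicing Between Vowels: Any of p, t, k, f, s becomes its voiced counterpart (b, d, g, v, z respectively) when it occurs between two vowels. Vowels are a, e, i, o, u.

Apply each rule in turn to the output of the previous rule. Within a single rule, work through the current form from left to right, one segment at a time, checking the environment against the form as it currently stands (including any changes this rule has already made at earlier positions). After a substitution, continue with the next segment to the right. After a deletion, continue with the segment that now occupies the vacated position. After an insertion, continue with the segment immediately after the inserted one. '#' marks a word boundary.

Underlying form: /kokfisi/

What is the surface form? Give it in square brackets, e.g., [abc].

[kokfize]

1 Final Vowel Lowering: [kokfisi] → [kokfise]
2 Voicing Between Vowels: [kokfise] → [kokfize]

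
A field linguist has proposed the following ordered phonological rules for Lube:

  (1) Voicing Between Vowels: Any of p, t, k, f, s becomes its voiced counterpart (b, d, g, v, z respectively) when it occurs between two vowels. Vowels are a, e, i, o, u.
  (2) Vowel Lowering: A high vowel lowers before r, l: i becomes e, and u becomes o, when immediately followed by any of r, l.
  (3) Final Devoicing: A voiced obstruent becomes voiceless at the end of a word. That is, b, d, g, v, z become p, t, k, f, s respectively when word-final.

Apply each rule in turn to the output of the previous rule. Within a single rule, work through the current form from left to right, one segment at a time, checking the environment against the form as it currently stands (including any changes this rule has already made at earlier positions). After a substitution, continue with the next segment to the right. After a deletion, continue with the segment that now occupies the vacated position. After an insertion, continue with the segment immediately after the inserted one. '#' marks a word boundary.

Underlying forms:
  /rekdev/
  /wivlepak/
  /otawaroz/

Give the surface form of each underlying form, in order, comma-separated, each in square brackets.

/rekdev/:
  (1) Voicing Between Vowels: no change — [rekdev]
  (2) Vowel Lowering: no change — [rekdev]
  (3) Final Devoicing: [rekdev] → [rekdef]
/wivlepak/:
  (1) Voicing Between Vowels: [wivlepak] → [wivlebak]
  (2) Vowel Lowering: no change — [wivlebak]
  (3) Final Devoicing: no change — [wivlebak]
/otawaroz/:
  (1) Voicing Between Vowels: [otawaroz] → [odawaroz]
  (2) Vowel Lowering: no change — [odawaroz]
  (3) Final Devoicing: [odawaroz] → [odawaros]

[rekdef], [wivlebak], [odawaros]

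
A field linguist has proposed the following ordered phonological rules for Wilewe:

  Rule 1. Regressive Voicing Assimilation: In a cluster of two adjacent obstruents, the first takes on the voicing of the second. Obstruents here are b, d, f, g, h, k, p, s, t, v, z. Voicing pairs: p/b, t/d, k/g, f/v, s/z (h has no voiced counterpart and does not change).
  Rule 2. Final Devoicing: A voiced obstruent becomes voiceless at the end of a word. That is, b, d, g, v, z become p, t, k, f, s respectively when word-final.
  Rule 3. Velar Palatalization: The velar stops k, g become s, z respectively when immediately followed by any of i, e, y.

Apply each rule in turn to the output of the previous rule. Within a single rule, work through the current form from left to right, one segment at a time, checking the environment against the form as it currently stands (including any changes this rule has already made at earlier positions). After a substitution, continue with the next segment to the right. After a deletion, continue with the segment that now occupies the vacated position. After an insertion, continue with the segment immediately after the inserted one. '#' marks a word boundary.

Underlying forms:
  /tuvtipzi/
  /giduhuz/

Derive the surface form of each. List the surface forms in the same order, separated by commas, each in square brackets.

[tuftibzi], [ziduhus]

/tuvtipzi/:
  Rule 1 Regressive Voicing Assimilation: [tuvtipzi] → [tuftibzi]
  Rule 2 Final Devoicing: no change — [tuftibzi]
  Rule 3 Velar Palatalization: no change — [tuftibzi]
/giduhuz/:
  Rule 1 Regressive Voicing Assimilation: no change — [giduhuz]
  Rule 2 Final Devoicing: [giduhuz] → [giduhus]
  Rule 3 Velar Palatalization: [giduhus] → [ziduhus]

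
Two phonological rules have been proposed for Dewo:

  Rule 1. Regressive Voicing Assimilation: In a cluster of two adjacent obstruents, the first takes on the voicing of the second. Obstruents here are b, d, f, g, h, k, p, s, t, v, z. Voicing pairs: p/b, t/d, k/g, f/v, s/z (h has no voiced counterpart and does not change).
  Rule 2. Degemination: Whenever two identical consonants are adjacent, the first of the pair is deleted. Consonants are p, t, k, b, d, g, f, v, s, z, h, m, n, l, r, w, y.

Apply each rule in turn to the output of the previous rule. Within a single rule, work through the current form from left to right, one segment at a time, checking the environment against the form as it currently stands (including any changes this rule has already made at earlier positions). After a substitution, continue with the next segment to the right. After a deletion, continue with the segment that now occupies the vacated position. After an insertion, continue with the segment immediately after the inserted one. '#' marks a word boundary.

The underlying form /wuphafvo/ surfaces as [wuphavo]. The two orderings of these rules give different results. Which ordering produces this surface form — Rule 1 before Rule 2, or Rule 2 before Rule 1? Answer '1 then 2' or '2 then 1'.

Order 1 then 2:
  1 Regressive Voicing Assimilation: [wuphafvo] → [wuphavvo]
  2 Degemination: [wuphavvo] → [wuphavo]
  result: [wuphavo]
Order 2 then 1:
  2 Degemination: no change — [wuphafvo]
  1 Regressive Voicing Assimilation: [wuphafvo] → [wuphavvo]
  result: [wuphavvo]

1 then 2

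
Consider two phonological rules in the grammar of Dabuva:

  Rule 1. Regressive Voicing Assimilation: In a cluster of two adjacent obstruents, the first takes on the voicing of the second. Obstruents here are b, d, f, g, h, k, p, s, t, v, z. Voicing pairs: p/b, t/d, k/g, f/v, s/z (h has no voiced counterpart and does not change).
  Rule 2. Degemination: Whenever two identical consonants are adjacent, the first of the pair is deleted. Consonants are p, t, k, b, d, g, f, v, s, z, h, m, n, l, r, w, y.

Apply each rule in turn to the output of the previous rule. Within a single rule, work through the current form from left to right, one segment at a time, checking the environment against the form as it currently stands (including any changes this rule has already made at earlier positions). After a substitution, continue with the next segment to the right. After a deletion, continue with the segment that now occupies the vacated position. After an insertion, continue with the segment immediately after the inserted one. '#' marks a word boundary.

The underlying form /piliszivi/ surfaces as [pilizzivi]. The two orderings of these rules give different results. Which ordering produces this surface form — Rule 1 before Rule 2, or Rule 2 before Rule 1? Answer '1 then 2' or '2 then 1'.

2 then 1

Order 1 then 2:
  1 Regressive Voicing Assimilation: [piliszivi] → [pilizzivi]
  2 Degemination: [pilizzivi] → [pilizivi]
  result: [pilizivi]
Order 2 then 1:
  2 Degemination: no change — [piliszivi]
  1 Regressive Voicing Assimilation: [piliszivi] → [pilizzivi]
  result: [pilizzivi]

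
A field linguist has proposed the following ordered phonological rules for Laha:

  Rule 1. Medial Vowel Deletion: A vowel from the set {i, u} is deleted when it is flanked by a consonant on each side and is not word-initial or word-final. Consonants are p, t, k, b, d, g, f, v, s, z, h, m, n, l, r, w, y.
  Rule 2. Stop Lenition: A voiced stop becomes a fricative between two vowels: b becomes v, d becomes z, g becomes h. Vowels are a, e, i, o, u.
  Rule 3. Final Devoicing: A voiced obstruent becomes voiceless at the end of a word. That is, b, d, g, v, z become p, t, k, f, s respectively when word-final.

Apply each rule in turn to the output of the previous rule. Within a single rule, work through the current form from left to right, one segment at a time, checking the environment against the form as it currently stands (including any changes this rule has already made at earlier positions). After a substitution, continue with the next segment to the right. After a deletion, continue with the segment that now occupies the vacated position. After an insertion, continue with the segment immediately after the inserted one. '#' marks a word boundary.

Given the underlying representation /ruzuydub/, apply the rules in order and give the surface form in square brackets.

Rule 1 Medial Vowel Deletion: [ruzuydub] → [rzydb]
Rule 2 Stop Lenition: no change — [rzydb]
Rule 3 Final Devoicing: [rzydb] → [rzydp]

[rzydp]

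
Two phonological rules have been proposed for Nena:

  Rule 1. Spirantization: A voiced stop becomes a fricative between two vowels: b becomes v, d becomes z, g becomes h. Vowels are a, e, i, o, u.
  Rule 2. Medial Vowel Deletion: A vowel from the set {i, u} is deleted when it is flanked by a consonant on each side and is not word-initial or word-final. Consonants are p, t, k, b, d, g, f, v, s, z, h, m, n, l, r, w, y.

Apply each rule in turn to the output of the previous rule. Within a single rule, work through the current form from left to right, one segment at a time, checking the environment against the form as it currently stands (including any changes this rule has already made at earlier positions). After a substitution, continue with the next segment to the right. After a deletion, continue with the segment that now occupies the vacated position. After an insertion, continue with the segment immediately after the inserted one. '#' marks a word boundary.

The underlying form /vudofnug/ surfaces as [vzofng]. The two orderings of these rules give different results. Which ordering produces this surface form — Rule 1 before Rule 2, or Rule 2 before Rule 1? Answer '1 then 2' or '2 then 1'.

1 then 2

Order 1 then 2:
  1 Spirantization: [vudofnug] → [vuzofnug]
  2 Medial Vowel Deletion: [vuzofnug] → [vzofng]
  result: [vzofng]
Order 2 then 1:
  2 Medial Vowel Deletion: [vudofnug] → [vdofng]
  1 Spirantization: no change — [vdofng]
  result: [vdofng]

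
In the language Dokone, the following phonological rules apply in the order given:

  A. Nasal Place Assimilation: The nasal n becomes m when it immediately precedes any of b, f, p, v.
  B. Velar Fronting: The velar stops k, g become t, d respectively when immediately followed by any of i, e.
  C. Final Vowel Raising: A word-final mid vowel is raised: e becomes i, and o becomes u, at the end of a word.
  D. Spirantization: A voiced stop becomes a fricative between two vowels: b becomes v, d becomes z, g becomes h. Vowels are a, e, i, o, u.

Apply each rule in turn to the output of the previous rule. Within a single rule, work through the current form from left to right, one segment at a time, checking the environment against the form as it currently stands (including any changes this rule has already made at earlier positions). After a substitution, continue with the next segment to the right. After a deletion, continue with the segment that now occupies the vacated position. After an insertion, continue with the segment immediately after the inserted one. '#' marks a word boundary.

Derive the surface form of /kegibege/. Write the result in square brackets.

A Nasal Place Assimilation: no change — [kegibege]
B Velar Fronting: [kegibege] → [tedibede]
C Final Vowel Raising: [tedibede] → [tedibedi]
D Spirantization: [tedibedi] → [tezivezi]

[tezivezi]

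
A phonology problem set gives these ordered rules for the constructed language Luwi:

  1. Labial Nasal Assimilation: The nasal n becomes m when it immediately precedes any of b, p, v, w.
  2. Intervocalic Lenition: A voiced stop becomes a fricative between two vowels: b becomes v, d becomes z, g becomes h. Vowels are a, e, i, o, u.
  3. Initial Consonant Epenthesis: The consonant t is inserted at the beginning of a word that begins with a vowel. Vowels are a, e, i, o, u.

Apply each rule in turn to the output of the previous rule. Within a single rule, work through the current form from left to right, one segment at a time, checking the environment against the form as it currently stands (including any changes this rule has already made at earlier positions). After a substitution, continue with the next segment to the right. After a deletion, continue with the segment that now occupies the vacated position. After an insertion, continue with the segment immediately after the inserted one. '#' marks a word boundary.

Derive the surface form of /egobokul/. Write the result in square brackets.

1 Labial Nasal Assimilation: no change — [egobokul]
2 Intervocalic Lenition: [egobokul] → [ehovokul]
3 Initial Consonant Epenthesis: [ehovokul] → [tehovokul]

[tehovokul]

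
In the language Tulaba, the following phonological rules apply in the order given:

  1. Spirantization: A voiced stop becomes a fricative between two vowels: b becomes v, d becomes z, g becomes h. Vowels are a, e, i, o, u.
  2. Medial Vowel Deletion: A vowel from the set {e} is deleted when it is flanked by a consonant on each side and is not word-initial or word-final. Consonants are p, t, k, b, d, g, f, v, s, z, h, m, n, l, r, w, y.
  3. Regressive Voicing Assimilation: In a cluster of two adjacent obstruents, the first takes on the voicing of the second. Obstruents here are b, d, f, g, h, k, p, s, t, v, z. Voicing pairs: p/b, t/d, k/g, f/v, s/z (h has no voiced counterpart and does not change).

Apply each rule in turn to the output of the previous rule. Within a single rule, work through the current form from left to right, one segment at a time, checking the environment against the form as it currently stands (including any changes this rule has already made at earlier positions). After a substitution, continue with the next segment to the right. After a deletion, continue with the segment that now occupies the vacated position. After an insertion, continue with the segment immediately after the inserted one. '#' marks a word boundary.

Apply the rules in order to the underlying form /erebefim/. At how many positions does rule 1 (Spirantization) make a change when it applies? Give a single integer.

1 Spirantization: [erebefim] → [erevefim]
2 Medial Vowel Deletion: [erevefim] → [ervfim]
3 Regressive Voicing Assimilation: [ervfim] → [erffim]
Rule 1 changed 1 position(s).

1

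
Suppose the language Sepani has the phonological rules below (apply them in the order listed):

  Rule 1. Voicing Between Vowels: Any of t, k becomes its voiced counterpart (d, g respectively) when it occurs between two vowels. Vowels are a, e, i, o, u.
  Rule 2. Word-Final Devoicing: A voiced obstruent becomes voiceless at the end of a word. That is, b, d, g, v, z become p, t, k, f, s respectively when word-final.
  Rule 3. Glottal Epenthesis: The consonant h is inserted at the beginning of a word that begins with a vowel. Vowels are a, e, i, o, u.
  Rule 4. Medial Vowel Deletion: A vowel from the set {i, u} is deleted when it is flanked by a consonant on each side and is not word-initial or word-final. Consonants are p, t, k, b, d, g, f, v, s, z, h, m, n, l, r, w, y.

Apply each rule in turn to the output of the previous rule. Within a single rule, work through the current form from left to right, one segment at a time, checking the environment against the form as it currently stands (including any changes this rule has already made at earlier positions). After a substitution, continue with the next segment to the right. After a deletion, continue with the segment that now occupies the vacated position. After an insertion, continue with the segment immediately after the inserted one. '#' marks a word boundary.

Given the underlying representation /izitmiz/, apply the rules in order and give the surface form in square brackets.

Rule 1 Voicing Between Vowels: no change — [izitmiz]
Rule 2 Word-Final Devoicing: [izitmiz] → [izitmis]
Rule 3 Glottal Epenthesis: [izitmis] → [hizitmis]
Rule 4 Medial Vowel Deletion: [hizitmis] → [hztms]

[hztms]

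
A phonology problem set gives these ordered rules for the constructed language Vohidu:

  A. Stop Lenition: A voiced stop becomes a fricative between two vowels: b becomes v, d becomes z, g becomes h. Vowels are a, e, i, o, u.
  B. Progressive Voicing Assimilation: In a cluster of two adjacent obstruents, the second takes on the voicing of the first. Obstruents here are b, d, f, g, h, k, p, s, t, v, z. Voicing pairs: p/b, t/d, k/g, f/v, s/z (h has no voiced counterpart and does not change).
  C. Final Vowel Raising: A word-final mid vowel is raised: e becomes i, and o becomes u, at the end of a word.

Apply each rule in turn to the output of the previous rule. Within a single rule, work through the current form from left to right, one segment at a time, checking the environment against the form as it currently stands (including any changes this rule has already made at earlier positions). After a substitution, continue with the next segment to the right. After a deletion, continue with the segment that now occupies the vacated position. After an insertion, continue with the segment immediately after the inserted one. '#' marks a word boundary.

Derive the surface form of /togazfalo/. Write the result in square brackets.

[tohazvalu]

A Stop Lenition: [togazfalo] → [tohazfalo]
B Progressive Voicing Assimilation: [tohazfalo] → [tohazvalo]
C Final Vowel Raising: [tohazvalo] → [tohazvalu]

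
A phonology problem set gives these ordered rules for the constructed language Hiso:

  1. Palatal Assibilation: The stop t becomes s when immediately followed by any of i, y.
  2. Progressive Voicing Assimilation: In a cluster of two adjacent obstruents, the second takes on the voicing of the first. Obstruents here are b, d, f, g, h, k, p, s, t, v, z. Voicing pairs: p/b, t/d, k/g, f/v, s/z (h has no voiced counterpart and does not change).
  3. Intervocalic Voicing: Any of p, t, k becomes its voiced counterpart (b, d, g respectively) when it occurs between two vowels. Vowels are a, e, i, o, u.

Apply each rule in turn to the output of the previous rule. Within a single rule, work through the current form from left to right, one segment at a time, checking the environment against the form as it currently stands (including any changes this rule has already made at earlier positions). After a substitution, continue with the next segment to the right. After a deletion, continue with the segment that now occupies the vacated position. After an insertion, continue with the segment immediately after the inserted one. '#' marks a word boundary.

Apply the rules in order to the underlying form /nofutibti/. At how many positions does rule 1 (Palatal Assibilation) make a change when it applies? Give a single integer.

1 Palatal Assibilation: [nofutibti] → [nofusibsi]
2 Progressive Voicing Assimilation: [nofusibsi] → [nofusibzi]
3 Intervocalic Voicing: no change — [nofusibzi]
Rule 1 changed 2 position(s).

2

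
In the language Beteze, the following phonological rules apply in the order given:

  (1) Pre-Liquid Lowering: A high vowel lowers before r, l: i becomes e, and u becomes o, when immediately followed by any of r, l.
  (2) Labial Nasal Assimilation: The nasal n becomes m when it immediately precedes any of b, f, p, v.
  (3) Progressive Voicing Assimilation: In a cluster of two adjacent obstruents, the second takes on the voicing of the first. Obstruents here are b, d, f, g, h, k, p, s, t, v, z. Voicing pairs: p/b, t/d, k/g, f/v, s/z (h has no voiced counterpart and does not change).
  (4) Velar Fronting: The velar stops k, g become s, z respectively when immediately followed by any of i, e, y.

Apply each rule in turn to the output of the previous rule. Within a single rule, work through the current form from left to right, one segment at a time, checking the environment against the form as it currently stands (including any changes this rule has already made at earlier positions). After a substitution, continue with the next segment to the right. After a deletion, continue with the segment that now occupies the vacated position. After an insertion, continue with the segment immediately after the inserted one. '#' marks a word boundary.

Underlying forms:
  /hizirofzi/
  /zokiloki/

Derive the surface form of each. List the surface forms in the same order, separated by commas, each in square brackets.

/hizirofzi/:
  (1) Pre-Liquid Lowering: [hizirofzi] → [hizerofzi]
  (2) Labial Nasal Assimilation: no change — [hizerofzi]
  (3) Progressive Voicing Assimilation: [hizerofzi] → [hizerofsi]
  (4) Velar Fronting: no change — [hizerofsi]
/zokiloki/:
  (1) Pre-Liquid Lowering: [zokiloki] → [zokeloki]
  (2) Labial Nasal Assimilation: no change — [zokeloki]
  (3) Progressive Voicing Assimilation: no change — [zokeloki]
  (4) Velar Fronting: [zokeloki] → [zoselosi]

[hizerofsi], [zoselosi]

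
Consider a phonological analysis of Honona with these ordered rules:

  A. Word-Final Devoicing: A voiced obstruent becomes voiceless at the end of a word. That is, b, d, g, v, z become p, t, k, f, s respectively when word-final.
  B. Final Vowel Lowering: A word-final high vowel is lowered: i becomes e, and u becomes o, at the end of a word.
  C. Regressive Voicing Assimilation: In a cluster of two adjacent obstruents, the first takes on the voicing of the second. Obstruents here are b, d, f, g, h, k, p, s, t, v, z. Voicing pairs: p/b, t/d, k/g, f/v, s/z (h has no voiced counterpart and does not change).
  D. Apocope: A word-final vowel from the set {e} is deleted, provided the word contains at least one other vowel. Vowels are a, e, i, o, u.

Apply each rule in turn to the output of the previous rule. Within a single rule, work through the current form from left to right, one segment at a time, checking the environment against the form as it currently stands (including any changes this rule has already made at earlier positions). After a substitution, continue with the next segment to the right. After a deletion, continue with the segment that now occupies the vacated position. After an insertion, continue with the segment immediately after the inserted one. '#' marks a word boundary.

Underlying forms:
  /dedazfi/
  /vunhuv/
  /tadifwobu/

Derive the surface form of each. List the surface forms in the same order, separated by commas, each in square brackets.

[dedasf], [vunhuf], [tadifwobo]

/dedazfi/:
  A Word-Final Devoicing: no change — [dedazfi]
  B Final Vowel Lowering: [dedazfi] → [dedazfe]
  C Regressive Voicing Assimilation: [dedazfe] → [dedasfe]
  D Apocope: [dedasfe] → [dedasf]
/vunhuv/:
  A Word-Final Devoicing: [vunhuv] → [vunhuf]
  B Final Vowel Lowering: no change — [vunhuf]
  C Regressive Voicing Assimilation: no change — [vunhuf]
  D Apocope: no change — [vunhuf]
/tadifwobu/:
  A Word-Final Devoicing: no change — [tadifwobu]
  B Final Vowel Lowering: [tadifwobu] → [tadifwobo]
  C Regressive Voicing Assimilation: no change — [tadifwobo]
  D Apocope: no change — [tadifwobo]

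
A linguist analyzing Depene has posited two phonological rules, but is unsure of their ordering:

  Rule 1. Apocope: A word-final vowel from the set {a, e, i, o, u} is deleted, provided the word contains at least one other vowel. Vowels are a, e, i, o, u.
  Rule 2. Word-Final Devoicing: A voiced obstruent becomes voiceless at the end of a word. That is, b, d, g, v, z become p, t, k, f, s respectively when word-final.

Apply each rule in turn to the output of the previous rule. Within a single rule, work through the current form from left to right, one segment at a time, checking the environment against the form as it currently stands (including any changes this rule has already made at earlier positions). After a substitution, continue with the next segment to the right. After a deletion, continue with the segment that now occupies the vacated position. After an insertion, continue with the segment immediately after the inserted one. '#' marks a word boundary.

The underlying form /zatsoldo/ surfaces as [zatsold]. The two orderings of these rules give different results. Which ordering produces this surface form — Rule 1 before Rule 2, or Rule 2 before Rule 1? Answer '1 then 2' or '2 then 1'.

2 then 1

Order 1 then 2:
  1 Apocope: [zatsoldo] → [zatsold]
  2 Word-Final Devoicing: [zatsold] → [zatsolt]
  result: [zatsolt]
Order 2 then 1:
  2 Word-Final Devoicing: no change — [zatsoldo]
  1 Apocope: [zatsoldo] → [zatsold]
  result: [zatsold]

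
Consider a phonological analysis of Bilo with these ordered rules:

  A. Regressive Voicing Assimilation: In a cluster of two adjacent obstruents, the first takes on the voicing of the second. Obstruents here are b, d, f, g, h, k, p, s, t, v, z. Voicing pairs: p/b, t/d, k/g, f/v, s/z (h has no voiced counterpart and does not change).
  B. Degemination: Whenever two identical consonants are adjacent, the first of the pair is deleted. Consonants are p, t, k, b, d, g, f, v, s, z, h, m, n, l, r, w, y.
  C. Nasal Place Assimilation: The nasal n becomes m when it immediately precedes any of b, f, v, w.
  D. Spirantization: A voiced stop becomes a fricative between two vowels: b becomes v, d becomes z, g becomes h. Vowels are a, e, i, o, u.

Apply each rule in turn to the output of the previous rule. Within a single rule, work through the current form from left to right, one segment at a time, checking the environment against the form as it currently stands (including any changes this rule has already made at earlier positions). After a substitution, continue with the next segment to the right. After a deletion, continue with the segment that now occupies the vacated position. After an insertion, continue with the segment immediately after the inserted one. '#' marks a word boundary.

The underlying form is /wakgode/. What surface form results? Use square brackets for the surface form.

A Regressive Voicing Assimilation: [wakgode] → [waggode]
B Degemination: [waggode] → [wagode]
C Nasal Place Assimilation: no change — [wagode]
D Spirantization: [wagode] → [wahoze]

[wahoze]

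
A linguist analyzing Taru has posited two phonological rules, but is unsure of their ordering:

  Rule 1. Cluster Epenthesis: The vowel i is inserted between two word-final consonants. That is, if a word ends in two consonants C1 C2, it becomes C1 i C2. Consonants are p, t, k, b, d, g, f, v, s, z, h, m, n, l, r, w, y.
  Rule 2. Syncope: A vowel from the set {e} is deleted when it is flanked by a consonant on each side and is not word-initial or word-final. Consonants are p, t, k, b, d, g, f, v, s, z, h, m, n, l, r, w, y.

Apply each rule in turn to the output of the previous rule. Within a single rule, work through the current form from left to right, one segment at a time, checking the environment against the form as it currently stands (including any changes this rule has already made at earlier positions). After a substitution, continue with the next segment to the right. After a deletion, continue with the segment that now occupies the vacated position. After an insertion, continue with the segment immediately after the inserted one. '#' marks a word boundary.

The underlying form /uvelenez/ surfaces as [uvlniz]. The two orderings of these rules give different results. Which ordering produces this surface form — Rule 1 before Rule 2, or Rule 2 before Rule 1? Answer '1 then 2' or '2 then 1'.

Order 1 then 2:
  1 Cluster Epenthesis: no change — [uvelenez]
  2 Syncope: [uvelenez] → [uvlnz]
  result: [uvlnz]
Order 2 then 1:
  2 Syncope: [uvelenez] → [uvlnz]
  1 Cluster Epenthesis: [uvlnz] → [uvlniz]
  result: [uvlniz]

2 then 1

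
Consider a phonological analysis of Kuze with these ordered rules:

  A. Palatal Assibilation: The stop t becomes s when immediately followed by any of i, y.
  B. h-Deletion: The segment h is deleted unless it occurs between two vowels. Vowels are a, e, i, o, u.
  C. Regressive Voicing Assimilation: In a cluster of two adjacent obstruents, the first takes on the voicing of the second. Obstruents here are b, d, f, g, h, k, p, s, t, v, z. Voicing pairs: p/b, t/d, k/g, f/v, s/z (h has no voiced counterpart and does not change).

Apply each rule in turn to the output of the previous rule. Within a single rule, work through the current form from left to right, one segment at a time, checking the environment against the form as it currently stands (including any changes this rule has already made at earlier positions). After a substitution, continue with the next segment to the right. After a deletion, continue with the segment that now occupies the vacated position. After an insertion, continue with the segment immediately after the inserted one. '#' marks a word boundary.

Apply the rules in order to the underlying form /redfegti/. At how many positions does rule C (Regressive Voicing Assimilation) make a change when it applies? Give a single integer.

2

A Palatal Assibilation: [redfegti] → [redfegsi]
B h-Deletion: no change — [redfegsi]
C Regressive Voicing Assimilation: [redfegsi] → [retfeksi]
Rule C changed 2 position(s).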